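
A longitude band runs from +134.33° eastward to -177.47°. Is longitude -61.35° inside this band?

No

Band width going east from +134.33° to -177.47°: ((-177.47 − 134.33) mod 360) = 48.20°.
Offset of -61.35° east of the west edge: ((-61.35 − 134.33) mod 360) = 164.32°.
164.32° > 48.20° ⇒ outside.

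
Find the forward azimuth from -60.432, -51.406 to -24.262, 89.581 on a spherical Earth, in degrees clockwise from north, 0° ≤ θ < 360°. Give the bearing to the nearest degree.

145°

Δλ = 89.581 − -51.406 = 140.987°.
θ = atan2( sin Δλ · cos φ₂ , cos φ₁ · sin φ₂ − sin φ₁ · cos φ₂ · cos Δλ )
  = atan2(0.57390, -0.81889) = 144.976° → normalised to [0°, 360°): 144.976°.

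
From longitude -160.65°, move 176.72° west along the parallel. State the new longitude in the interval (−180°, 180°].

Start at -160.65°; shift −176.72° → -337.37°.
-337.37° lies outside (−180°, 180°]; add 360° → +22.63°.

+22.63°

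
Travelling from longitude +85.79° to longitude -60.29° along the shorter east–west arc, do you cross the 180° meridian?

Signed shortest Δλ = ((-60.29 − 85.79 + 180) mod 360) − 180 = -146.08°.
Going west by 146.08° from +85.79° reaches -60.29° without touching 180°.

No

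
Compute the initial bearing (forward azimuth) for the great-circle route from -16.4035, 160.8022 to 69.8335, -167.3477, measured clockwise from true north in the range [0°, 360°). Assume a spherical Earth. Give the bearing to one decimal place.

10.5°

Δλ = -167.3477 − 160.8022 = -328.1499°; wrapped into (−180°, 180°]: 31.8501°.
θ = atan2( sin Δλ · cos φ₂ , cos φ₁ · sin φ₂ − sin φ₁ · cos φ₂ · cos Δλ )
  = atan2(0.18192, 0.98319) = 10.483° → normalised to [0°, 360°): 10.483°.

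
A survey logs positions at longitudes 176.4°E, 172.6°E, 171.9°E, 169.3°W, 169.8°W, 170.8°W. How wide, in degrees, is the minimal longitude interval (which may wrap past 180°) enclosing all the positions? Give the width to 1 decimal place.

Sort the longitudes: -170.8°, -169.8°, -169.3°, +171.9°, +172.6°, +176.4°.
Eastward gaps between consecutive values (wrapping around): 1.0°, 0.5°, 341.2°, 0.7°, 3.8°, 12.8°.
Largest gap = 341.2° ⇒ minimal covering band is its complement: 360° − 341.2° = 18.8°.
Band runs from +171.9° eastward to -169.3°, crossing the antimeridian.

18.8°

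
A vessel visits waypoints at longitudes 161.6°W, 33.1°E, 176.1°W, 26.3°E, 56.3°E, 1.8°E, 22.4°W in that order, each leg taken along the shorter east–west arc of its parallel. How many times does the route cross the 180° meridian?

Leg 1: -161.6° → +33.1°, shortest Δλ = -165.3° (west) — crosses 180°.
Leg 2: +33.1° → -176.1°, shortest Δλ = 150.8° (east) — crosses 180°.
Leg 3: -176.1° → +26.3°, shortest Δλ = -157.6° (west) — crosses 180°.
Leg 4: +26.3° → +56.3°, shortest Δλ = 30.0° (east) — does not cross 180°.
Leg 5: +56.3° → +1.8°, shortest Δλ = -54.5° (west) — does not cross 180°.
Leg 6: +1.8° → -22.4°, shortest Δλ = -24.2° (west) — does not cross 180°.
Total crossings: 3.

3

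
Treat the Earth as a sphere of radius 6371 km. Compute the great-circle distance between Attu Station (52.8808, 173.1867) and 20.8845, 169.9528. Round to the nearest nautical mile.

Δλ = 169.9528 − 173.1867 = -3.2339°.
Δφ = 20.8845 − 52.8808 = -31.9963°.
a = sin²(Δφ/2) + cos φ₁ · cos φ₂ · sin²(Δλ/2) = 0.076408.
c = 2·atan2(√a, √(1−a)) = 0.56013 rad → d = 6371·c ≈ 3568.61 km ≈ 1926.89 nmi.

1927 nmi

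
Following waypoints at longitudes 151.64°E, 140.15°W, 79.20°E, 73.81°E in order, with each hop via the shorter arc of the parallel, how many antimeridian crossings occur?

2

Leg 1: +151.64° → -140.15°, shortest Δλ = 68.21° (east) — crosses 180°.
Leg 2: -140.15° → +79.20°, shortest Δλ = -140.65° (west) — crosses 180°.
Leg 3: +79.20° → +73.81°, shortest Δλ = -5.39° (west) — does not cross 180°.
Total crossings: 2.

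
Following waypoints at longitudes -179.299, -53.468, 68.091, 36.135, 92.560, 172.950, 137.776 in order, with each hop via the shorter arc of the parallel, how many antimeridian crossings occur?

0

Leg 1: -179.299° → -53.468°, shortest Δλ = 125.831° (east) — does not cross 180°.
Leg 2: -53.468° → +68.091°, shortest Δλ = 121.559° (east) — does not cross 180°.
Leg 3: +68.091° → +36.135°, shortest Δλ = -31.956° (west) — does not cross 180°.
Leg 4: +36.135° → +92.560°, shortest Δλ = 56.425° (east) — does not cross 180°.
Leg 5: +92.560° → +172.950°, shortest Δλ = 80.39° (east) — does not cross 180°.
Leg 6: +172.950° → +137.776°, shortest Δλ = -35.174° (west) — does not cross 180°.
Total crossings: 0.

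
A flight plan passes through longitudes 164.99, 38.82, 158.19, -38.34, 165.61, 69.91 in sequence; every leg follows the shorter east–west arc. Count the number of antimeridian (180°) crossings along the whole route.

Leg 1: +164.99° → +38.82°, shortest Δλ = -126.17° (west) — does not cross 180°.
Leg 2: +38.82° → +158.19°, shortest Δλ = 119.37° (east) — does not cross 180°.
Leg 3: +158.19° → -38.34°, shortest Δλ = 163.47° (east) — crosses 180°.
Leg 4: -38.34° → +165.61°, shortest Δλ = -156.05° (west) — crosses 180°.
Leg 5: +165.61° → +69.91°, shortest Δλ = -95.7° (west) — does not cross 180°.
Total crossings: 2.

2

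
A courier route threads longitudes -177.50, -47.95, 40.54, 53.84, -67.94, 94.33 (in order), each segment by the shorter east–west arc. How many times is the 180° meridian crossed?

0

Leg 1: -177.50° → -47.95°, shortest Δλ = 129.55° (east) — does not cross 180°.
Leg 2: -47.95° → +40.54°, shortest Δλ = 88.49° (east) — does not cross 180°.
Leg 3: +40.54° → +53.84°, shortest Δλ = 13.3° (east) — does not cross 180°.
Leg 4: +53.84° → -67.94°, shortest Δλ = -121.78° (west) — does not cross 180°.
Leg 5: -67.94° → +94.33°, shortest Δλ = 162.27° (east) — does not cross 180°.
Total crossings: 0.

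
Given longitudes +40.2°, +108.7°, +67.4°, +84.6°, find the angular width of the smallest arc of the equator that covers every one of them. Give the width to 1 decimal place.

Sort the longitudes: +40.2°, +67.4°, +84.6°, +108.7°.
Eastward gaps between consecutive values (wrapping around): 27.2°, 17.2°, 24.1°, 291.5°.
Largest gap = 291.5° ⇒ minimal covering band is its complement: 360° − 291.5° = 68.5°.
Band runs from +40.2° eastward to +108.7°.

68.5°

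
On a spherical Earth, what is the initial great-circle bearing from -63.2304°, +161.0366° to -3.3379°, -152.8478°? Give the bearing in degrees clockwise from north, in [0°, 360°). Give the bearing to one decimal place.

50.6°

Δλ = -152.8478 − 161.0366 = -313.8844°; wrapped into (−180°, 180°]: 46.1156°.
θ = atan2( sin Δλ · cos φ₂ , cos φ₁ · sin φ₂ − sin φ₁ · cos φ₂ · cos Δλ )
  = atan2(0.71952, 0.59164) = 50.571° → normalised to [0°, 360°): 50.571°.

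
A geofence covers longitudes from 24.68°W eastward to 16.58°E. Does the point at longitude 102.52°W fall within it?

No

Band width going east from -24.68° to +16.58°: ((16.58 − -24.68) mod 360) = 41.26°.
Offset of -102.52° east of the west edge: ((-102.52 − -24.68) mod 360) = 282.16°.
282.16° > 41.26° ⇒ outside.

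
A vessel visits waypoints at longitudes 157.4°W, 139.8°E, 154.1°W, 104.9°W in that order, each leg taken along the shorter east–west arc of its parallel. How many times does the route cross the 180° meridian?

Leg 1: -157.4° → +139.8°, shortest Δλ = -62.8° (west) — crosses 180°.
Leg 2: +139.8° → -154.1°, shortest Δλ = 66.1° (east) — crosses 180°.
Leg 3: -154.1° → -104.9°, shortest Δλ = 49.2° (east) — does not cross 180°.
Total crossings: 2.

2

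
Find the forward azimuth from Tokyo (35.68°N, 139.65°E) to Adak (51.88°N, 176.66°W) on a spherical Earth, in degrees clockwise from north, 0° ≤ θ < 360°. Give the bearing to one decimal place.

48.4°

Δλ = -176.66 − 139.65 = -316.31°; wrapped into (−180°, 180°]: 43.69°.
θ = atan2( sin Δλ · cos φ₂ , cos φ₁ · sin φ₂ − sin φ₁ · cos φ₂ · cos Δλ )
  = atan2(0.42641, 0.37869) = 48.392° → normalised to [0°, 360°): 48.392°.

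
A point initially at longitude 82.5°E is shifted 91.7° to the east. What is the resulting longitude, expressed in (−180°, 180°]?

Start at +82.5°; shift +91.7° → +174.2°.
+174.2° already lies in (−180°, 180°].

174.2°E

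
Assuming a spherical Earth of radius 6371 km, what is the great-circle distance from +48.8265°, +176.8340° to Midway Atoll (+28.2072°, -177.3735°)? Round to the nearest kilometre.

Δλ = -177.3735 − 176.8340 = -354.2075°; wrapped into (−180°, 180°]: 5.7925°.
Δφ = 28.2072 − 48.8265 = -20.6193°.
a = sin²(Δφ/2) + cos φ₁ · cos φ₂ · sin²(Δλ/2) = 0.033511.
c = 2·atan2(√a, √(1−a)) = 0.36819 rad → d = 6371·c ≈ 2345.77 km.

2346 km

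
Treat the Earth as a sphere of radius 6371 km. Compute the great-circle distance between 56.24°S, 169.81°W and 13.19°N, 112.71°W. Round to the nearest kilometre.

9343 km

Δλ = -112.71 − -169.81 = 57.10°.
Δφ = 13.19 − -56.24 = 69.43°.
a = sin²(Δφ/2) + cos φ₁ · cos φ₂ · sin²(Δλ/2) = 0.447908.
c = 2·atan2(√a, √(1−a)) = 1.46642 rad → d = 6371·c ≈ 9342.58 km.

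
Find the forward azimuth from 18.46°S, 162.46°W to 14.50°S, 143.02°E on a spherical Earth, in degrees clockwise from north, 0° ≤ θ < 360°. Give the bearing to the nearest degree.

266°

Δλ = 143.02 − -162.46 = 305.48°; wrapped into (−180°, 180°]: -54.52°.
θ = atan2( sin Δλ · cos φ₂ , cos φ₁ · sin φ₂ − sin φ₁ · cos φ₂ · cos Δλ )
  = atan2(-0.78838, -0.05957) = -94.321° → normalised to [0°, 360°): 265.679°.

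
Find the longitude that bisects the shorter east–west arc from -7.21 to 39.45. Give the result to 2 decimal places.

+16.12°

Signed shortest Δλ from -7.21° to +39.45° is +46.66°.
Midpoint longitude = -7.21° + (+46.66°)/2 = -7.21° + 23.33° = +16.12°.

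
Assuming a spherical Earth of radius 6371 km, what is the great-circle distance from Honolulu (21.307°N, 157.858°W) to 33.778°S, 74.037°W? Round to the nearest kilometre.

10765 km

Δλ = -74.037 − -157.858 = 83.821°.
Δφ = -33.778 − 21.307 = -55.085°.
a = sin²(Δφ/2) + cos φ₁ · cos φ₂ · sin²(Δλ/2) = 0.559336.
c = 2·atan2(√a, √(1−a)) = 1.68975 rad → d = 6371·c ≈ 10765.39 km.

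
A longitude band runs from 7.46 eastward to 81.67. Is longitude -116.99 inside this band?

Band width going east from +7.46° to +81.67°: ((81.67 − 7.46) mod 360) = 74.21°.
Offset of -116.99° east of the west edge: ((-116.99 − 7.46) mod 360) = 235.55°.
235.55° > 74.21° ⇒ outside.

No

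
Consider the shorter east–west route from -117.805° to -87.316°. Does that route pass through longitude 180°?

No

Signed shortest Δλ = ((-87.316 − -117.805 + 180) mod 360) − 180 = 30.489°.
Going east by 30.489° from -117.805° reaches -87.316° without touching 180°.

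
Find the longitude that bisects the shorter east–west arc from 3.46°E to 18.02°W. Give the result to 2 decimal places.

Signed shortest Δλ from +3.46° to -18.02° is -21.48°.
Midpoint longitude = +3.46° + (-21.48°)/2 = +3.46° − 10.74° = -7.28°.

7.28°W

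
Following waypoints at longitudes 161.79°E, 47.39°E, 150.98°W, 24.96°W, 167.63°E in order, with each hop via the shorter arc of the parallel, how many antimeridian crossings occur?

Leg 1: +161.79° → +47.39°, shortest Δλ = -114.4° (west) — does not cross 180°.
Leg 2: +47.39° → -150.98°, shortest Δλ = 161.63° (east) — crosses 180°.
Leg 3: -150.98° → -24.96°, shortest Δλ = 126.02° (east) — does not cross 180°.
Leg 4: -24.96° → +167.63°, shortest Δλ = -167.41° (west) — crosses 180°.
Total crossings: 2.

2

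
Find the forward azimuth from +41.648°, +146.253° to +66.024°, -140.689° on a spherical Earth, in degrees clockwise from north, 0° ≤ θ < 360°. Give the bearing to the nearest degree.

Δλ = -140.689 − 146.253 = -286.942°; wrapped into (−180°, 180°]: 73.058°.
θ = atan2( sin Δλ · cos φ₂ , cos φ₁ · sin φ₂ − sin φ₁ · cos φ₂ · cos Δλ )
  = atan2(0.38872, 0.60407) = 32.761° → normalised to [0°, 360°): 32.761°.

33°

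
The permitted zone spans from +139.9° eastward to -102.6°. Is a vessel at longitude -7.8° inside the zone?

No

Band width going east from +139.9° to -102.6°: ((-102.6 − 139.9) mod 360) = 117.5°.
Offset of -7.8° east of the west edge: ((-7.8 − 139.9) mod 360) = 212.3°.
212.3° > 117.5° ⇒ outside.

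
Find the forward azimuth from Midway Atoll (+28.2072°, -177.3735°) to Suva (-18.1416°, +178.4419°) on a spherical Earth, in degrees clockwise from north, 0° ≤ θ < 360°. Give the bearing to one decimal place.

185.5°

Δλ = 178.4419 − -177.3735 = 355.8154°; wrapped into (−180°, 180°]: -4.1846°.
θ = atan2( sin Δλ · cos φ₂ , cos φ₁ · sin φ₂ − sin φ₁ · cos φ₂ · cos Δλ )
  = atan2(-0.06934, -0.72236) = -174.517° → normalised to [0°, 360°): 185.483°.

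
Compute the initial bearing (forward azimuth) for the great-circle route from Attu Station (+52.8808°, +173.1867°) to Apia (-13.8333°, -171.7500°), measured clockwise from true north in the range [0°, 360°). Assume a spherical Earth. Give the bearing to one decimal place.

164.2°

Δλ = -171.7500 − 173.1867 = -344.9367°; wrapped into (−180°, 180°]: 15.0633°.
θ = atan2( sin Δλ · cos φ₂ , cos φ₁ · sin φ₂ − sin φ₁ · cos φ₂ · cos Δλ )
  = atan2(0.25235, -0.89194) = 164.203° → normalised to [0°, 360°): 164.203°.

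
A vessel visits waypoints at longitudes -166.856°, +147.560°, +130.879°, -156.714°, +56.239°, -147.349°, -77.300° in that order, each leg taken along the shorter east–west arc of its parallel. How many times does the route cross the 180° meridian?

Leg 1: -166.856° → +147.560°, shortest Δλ = -45.584° (west) — crosses 180°.
Leg 2: +147.560° → +130.879°, shortest Δλ = -16.681° (west) — does not cross 180°.
Leg 3: +130.879° → -156.714°, shortest Δλ = 72.407° (east) — crosses 180°.
Leg 4: -156.714° → +56.239°, shortest Δλ = -147.047° (west) — crosses 180°.
Leg 5: +56.239° → -147.349°, shortest Δλ = 156.412° (east) — crosses 180°.
Leg 6: -147.349° → -77.300°, shortest Δλ = 70.049° (east) — does not cross 180°.
Total crossings: 4.

4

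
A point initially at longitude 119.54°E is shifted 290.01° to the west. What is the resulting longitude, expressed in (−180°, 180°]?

Start at +119.54°; shift −290.01° → -170.47°.
-170.47° already lies in (−180°, 180°].

170.47°W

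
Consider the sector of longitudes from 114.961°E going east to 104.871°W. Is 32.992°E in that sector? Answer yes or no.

Band width going east from +114.961° to -104.871°: ((-104.871 − 114.961) mod 360) = 140.168°.
Offset of +32.992° east of the west edge: ((32.992 − 114.961) mod 360) = 278.031°.
278.031° > 140.168° ⇒ outside.

No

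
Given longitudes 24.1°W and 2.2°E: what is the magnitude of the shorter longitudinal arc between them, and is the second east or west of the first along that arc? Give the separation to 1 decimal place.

26.3° east

Raw difference: 2.2 − -24.1 = 26.3°.
Normalise into (−180°, 180°]: 26.3° stays 26.3°.
Positive ⇒ the second point lies to the east; separation 26.3°.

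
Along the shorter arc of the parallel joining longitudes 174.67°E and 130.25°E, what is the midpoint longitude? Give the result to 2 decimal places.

152.46°E

Signed shortest Δλ from +174.67° to +130.25° is -44.42°.
Midpoint longitude = +174.67° + (-44.42°)/2 = +174.67° − 22.21° = +152.46°.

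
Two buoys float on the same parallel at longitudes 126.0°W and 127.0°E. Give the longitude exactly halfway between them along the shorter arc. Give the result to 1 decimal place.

Signed shortest Δλ from -126.0° to +127.0° is -107.0°.
Midpoint longitude = -126.0° + (-107.0°)/2 = -126.0° − 53.5° = -179.5°.
(The naïve average (-126.0 + +127.0)/2 = 0.5° is on the wrong side of the globe.)

179.5°W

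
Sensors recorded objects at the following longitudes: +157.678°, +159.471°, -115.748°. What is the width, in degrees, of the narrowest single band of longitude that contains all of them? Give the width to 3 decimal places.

Sort the longitudes: -115.748°, +157.678°, +159.471°.
Eastward gaps between consecutive values (wrapping around): 273.426°, 1.793°, 84.781°.
Largest gap = 273.426° ⇒ minimal covering band is its complement: 360° − 273.426° = 86.574°.
Band runs from +157.678° eastward to -115.748°, crossing the antimeridian.

86.574°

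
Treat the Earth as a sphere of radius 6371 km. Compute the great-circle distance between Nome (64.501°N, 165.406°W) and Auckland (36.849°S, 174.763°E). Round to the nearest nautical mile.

Δλ = 174.763 − -165.406 = 340.169°; wrapped into (−180°, 180°]: -19.831°.
Δφ = -36.849 − 64.501 = -101.350°.
a = sin²(Δφ/2) + cos φ₁ · cos φ₂ · sin²(Δλ/2) = 0.608616.
c = 2·atan2(√a, √(1−a)) = 1.78977 rad → d = 6371·c ≈ 11402.64 km ≈ 6156.94 nmi.

6157 nmi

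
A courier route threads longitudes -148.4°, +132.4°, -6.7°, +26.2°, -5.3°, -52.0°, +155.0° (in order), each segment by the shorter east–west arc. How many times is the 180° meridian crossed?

2

Leg 1: -148.4° → +132.4°, shortest Δλ = -79.2° (west) — crosses 180°.
Leg 2: +132.4° → -6.7°, shortest Δλ = -139.1° (west) — does not cross 180°.
Leg 3: -6.7° → +26.2°, shortest Δλ = 32.9° (east) — does not cross 180°.
Leg 4: +26.2° → -5.3°, shortest Δλ = -31.5° (west) — does not cross 180°.
Leg 5: -5.3° → -52.0°, shortest Δλ = -46.7° (west) — does not cross 180°.
Leg 6: -52.0° → +155.0°, shortest Δλ = -153.0° (west) — crosses 180°.
Total crossings: 2.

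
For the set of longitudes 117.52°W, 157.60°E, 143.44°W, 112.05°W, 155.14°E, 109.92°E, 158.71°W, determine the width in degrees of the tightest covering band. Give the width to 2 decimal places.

Sort the longitudes: -158.71°, -143.44°, -117.52°, -112.05°, +109.92°, +155.14°, +157.60°.
Eastward gaps between consecutive values (wrapping around): 15.27°, 25.92°, 5.47°, 221.97°, 45.22°, 2.46°, 43.69°.
Largest gap = 221.97° ⇒ minimal covering band is its complement: 360° − 221.97° = 138.03°.
Band runs from +109.92° eastward to -112.05°, crossing the antimeridian.

138.03°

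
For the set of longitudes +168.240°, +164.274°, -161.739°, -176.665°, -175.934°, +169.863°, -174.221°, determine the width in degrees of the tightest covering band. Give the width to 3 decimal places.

Sort the longitudes: -176.665°, -175.934°, -174.221°, -161.739°, +164.274°, +168.240°, +169.863°.
Eastward gaps between consecutive values (wrapping around): 0.731°, 1.713°, 12.482°, 326.013°, 3.966°, 1.623°, 13.472°.
Largest gap = 326.013° ⇒ minimal covering band is its complement: 360° − 326.013° = 33.987°.
Band runs from +164.274° eastward to -161.739°, crossing the antimeridian.

33.987°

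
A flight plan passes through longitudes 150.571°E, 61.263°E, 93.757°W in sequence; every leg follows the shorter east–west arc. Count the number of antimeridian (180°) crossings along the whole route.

Leg 1: +150.571° → +61.263°, shortest Δλ = -89.308° (west) — does not cross 180°.
Leg 2: +61.263° → -93.757°, shortest Δλ = -155.02° (west) — does not cross 180°.
Total crossings: 0.

0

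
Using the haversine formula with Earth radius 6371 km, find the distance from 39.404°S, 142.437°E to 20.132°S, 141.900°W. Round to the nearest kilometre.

7399 km

Δλ = -141.900 − 142.437 = -284.337°; wrapped into (−180°, 180°]: 75.663°.
Δφ = -20.132 − -39.404 = 19.272°.
a = sin²(Δφ/2) + cos φ₁ · cos φ₂ · sin²(Δλ/2) = 0.300935.
c = 2·atan2(√a, √(1−a)) = 1.16132 rad → d = 6371·c ≈ 7398.77 km.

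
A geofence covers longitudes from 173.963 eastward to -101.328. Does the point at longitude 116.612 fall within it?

Band width going east from +173.963° to -101.328°: ((-101.328 − 173.963) mod 360) = 84.709°.
Offset of +116.612° east of the west edge: ((116.612 − 173.963) mod 360) = 302.649°.
302.649° > 84.709° ⇒ outside.

No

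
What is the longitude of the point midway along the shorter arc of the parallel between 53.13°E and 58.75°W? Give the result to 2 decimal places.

2.81°W

Signed shortest Δλ from +53.13° to -58.75° is -111.88°.
Midpoint longitude = +53.13° + (-111.88°)/2 = +53.13° − 55.94° = -2.81°.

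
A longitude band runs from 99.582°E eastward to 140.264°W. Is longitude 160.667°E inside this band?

Band width going east from +99.582° to -140.264°: ((-140.264 − 99.582) mod 360) = 120.154°.
Offset of +160.667° east of the west edge: ((160.667 − 99.582) mod 360) = 61.085°.
61.085° ≤ 120.154° ⇒ inside.

Yes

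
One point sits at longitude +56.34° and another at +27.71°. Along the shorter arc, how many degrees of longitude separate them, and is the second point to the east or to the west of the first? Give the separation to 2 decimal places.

28.63° west

Raw difference: 27.71 − 56.34 = -28.63°.
Normalise into (−180°, 180°]: -28.63° stays -28.63°.
Negative ⇒ the second point lies to the west; separation 28.63°.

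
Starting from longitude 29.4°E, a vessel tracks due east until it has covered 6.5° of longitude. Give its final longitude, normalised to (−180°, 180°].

35.9°E

Start at +29.4°; shift +6.5° → +35.9°.
+35.9° already lies in (−180°, 180°].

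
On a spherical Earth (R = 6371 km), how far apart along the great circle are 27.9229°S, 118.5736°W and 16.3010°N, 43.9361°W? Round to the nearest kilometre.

9413 km

Δλ = -43.9361 − -118.5736 = 74.6375°.
Δφ = 16.3010 − -27.9229 = 44.2239°.
a = sin²(Δφ/2) + cos φ₁ · cos φ₂ · sin²(Δλ/2) = 0.453384.
c = 2·atan2(√a, √(1−a)) = 1.47743 rad → d = 6371·c ≈ 9412.69 km.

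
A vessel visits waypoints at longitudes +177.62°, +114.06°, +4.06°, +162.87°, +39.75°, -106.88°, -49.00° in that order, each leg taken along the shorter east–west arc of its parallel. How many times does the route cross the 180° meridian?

0

Leg 1: +177.62° → +114.06°, shortest Δλ = -63.56° (west) — does not cross 180°.
Leg 2: +114.06° → +4.06°, shortest Δλ = -110.0° (west) — does not cross 180°.
Leg 3: +4.06° → +162.87°, shortest Δλ = 158.81° (east) — does not cross 180°.
Leg 4: +162.87° → +39.75°, shortest Δλ = -123.12° (west) — does not cross 180°.
Leg 5: +39.75° → -106.88°, shortest Δλ = -146.63° (west) — does not cross 180°.
Leg 6: -106.88° → -49.00°, shortest Δλ = 57.88° (east) — does not cross 180°.
Total crossings: 0.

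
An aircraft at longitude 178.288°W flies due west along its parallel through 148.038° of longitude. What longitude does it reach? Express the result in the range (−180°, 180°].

Start at -178.288°; shift −148.038° → -326.326°.
-326.326° lies outside (−180°, 180°]; add 360° → +33.674°.

33.674°E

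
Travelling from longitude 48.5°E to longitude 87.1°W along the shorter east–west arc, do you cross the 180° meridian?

Signed shortest Δλ = ((-87.1 − 48.5 + 180) mod 360) − 180 = -135.6°.
Going west by 135.6° from +48.5° reaches -87.1° without touching 180°.

No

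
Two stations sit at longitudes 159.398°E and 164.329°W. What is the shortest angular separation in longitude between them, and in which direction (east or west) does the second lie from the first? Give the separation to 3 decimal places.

36.273° east

Raw difference: -164.329 − 159.398 = -323.727°.
Normalise into (−180°, 180°]: -323.727° + 360° = 36.273°.
Positive ⇒ the second point lies to the east; separation 36.273°.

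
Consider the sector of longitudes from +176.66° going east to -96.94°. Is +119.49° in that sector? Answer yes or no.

No

Band width going east from +176.66° to -96.94°: ((-96.94 − 176.66) mod 360) = 86.40°.
Offset of +119.49° east of the west edge: ((119.49 − 176.66) mod 360) = 302.83°.
302.83° > 86.40° ⇒ outside.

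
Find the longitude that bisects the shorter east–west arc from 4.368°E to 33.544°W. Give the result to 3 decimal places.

Signed shortest Δλ from +4.368° to -33.544° is -37.912°.
Midpoint longitude = +4.368° + (-37.912°)/2 = +4.368° − 18.956° = -14.588°.

14.588°W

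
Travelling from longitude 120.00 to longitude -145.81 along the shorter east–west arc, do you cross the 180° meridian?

Naïve |-145.81 − 120.00| = 265.81° > 180°, so the shorter arc goes the other way round — across 180°.
Signed shortest Δλ = ((-145.81 − 120.00 + 180) mod 360) − 180 = 94.19°.
Going east by 94.19° from +120.00° passes through 180° before reaching -145.81°.

Yes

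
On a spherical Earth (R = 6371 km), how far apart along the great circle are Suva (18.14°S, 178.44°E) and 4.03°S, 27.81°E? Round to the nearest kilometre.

15960 km

Δλ = 27.81 − 178.44 = -150.63°.
Δφ = -4.03 − -18.14 = 14.11°.
a = sin²(Δφ/2) + cos φ₁ · cos φ₂ · sin²(Δλ/2) = 0.902115.
c = 2·atan2(√a, √(1−a)) = 2.50517 rad → d = 6371·c ≈ 15960.46 km.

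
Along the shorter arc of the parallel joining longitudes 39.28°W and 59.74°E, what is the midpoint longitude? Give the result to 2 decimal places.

10.23°E

Signed shortest Δλ from -39.28° to +59.74° is +99.02°.
Midpoint longitude = -39.28° + (+99.02°)/2 = -39.28° + 49.51° = +10.23°.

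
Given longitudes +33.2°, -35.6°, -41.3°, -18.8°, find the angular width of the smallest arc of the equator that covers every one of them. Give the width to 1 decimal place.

74.5°

Sort the longitudes: -41.3°, -35.6°, -18.8°, +33.2°.
Eastward gaps between consecutive values (wrapping around): 5.7°, 16.8°, 52.0°, 285.5°.
Largest gap = 285.5° ⇒ minimal covering band is its complement: 360° − 285.5° = 74.5°.
Band runs from -41.3° eastward to +33.2°.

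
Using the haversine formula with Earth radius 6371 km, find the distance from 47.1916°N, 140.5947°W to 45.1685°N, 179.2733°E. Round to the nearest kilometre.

Δλ = 179.2733 − -140.5947 = 319.8680°; wrapped into (−180°, 180°]: -40.1320°.
Δφ = 45.1685 − 47.1916 = -2.0231°.
a = sin²(Δφ/2) + cos φ₁ · cos φ₂ · sin²(Δλ/2) = 0.056711.
c = 2·atan2(√a, √(1−a)) = 0.48090 rad → d = 6371·c ≈ 3063.82 km.

3064 km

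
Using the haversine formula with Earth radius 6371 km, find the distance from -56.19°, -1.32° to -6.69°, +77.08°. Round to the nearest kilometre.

8673 km

Δλ = 77.08 − -1.32 = 78.40°.
Δφ = -6.69 − -56.19 = 49.50°.
a = sin²(Δφ/2) + cos φ₁ · cos φ₂ · sin²(Δλ/2) = 0.396039.
c = 2·atan2(√a, √(1−a)) = 1.36135 rad → d = 6371·c ≈ 8673.14 km.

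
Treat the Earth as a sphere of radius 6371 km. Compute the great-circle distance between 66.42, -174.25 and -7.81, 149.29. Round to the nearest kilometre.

Δλ = 149.29 − -174.25 = 323.54°; wrapped into (−180°, 180°]: -36.46°.
Δφ = -7.81 − 66.42 = -74.23°.
a = sin²(Δφ/2) + cos φ₁ · cos φ₂ · sin²(Δλ/2) = 0.402897.
c = 2·atan2(√a, √(1−a)) = 1.37535 rad → d = 6371·c ≈ 8762.35 km.

8762 km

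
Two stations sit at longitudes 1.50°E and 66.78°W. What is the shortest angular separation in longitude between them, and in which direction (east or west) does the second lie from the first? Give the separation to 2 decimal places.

68.28° west

Raw difference: -66.78 − 1.50 = -68.28°.
Normalise into (−180°, 180°]: -68.28° stays -68.28°.
Negative ⇒ the second point lies to the west; separation 68.28°.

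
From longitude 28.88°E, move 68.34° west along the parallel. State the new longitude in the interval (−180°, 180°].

Start at +28.88°; shift −68.34° → -39.46°.
-39.46° already lies in (−180°, 180°].

39.46°W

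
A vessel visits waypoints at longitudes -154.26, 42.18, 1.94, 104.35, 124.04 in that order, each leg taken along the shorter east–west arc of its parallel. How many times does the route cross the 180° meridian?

1

Leg 1: -154.26° → +42.18°, shortest Δλ = -163.56° (west) — crosses 180°.
Leg 2: +42.18° → +1.94°, shortest Δλ = -40.24° (west) — does not cross 180°.
Leg 3: +1.94° → +104.35°, shortest Δλ = 102.41° (east) — does not cross 180°.
Leg 4: +104.35° → +124.04°, shortest Δλ = 19.69° (east) — does not cross 180°.
Total crossings: 1.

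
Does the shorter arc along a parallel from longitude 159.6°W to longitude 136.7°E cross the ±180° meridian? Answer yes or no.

Naïve |136.7 − -159.6| = 296.3° > 180°, so the shorter arc goes the other way round — across 180°.
Signed shortest Δλ = ((136.7 − -159.6 + 180) mod 360) − 180 = -63.7°.
Going west by 63.7° from -159.6° passes through 180° before reaching +136.7°.

Yes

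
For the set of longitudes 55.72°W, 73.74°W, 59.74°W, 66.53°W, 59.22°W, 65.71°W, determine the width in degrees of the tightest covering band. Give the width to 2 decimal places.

18.02°

Sort the longitudes: -73.74°, -66.53°, -65.71°, -59.74°, -59.22°, -55.72°.
Eastward gaps between consecutive values (wrapping around): 7.21°, 0.82°, 5.97°, 0.52°, 3.50°, 341.98°.
Largest gap = 341.98° ⇒ minimal covering band is its complement: 360° − 341.98° = 18.02°.
Band runs from -73.74° eastward to -55.72°.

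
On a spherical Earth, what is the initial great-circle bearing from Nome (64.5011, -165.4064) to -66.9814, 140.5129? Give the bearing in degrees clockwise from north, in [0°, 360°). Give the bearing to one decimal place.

207.7°

Δλ = 140.5129 − -165.4064 = 305.9193°; wrapped into (−180°, 180°]: -54.0807°.
θ = atan2( sin Δλ · cos φ₂ , cos φ₁ · sin φ₂ − sin φ₁ · cos φ₂ · cos Δλ )
  = atan2(-0.31667, -0.60327) = -152.304° → normalised to [0°, 360°): 207.696°.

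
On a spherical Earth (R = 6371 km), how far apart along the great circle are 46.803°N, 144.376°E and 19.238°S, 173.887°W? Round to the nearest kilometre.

Δλ = -173.887 − 144.376 = -318.263°; wrapped into (−180°, 180°]: 41.737°.
Δφ = -19.238 − 46.803 = -66.041°.
a = sin²(Δφ/2) + cos φ₁ · cos φ₂ · sin²(Δλ/2) = 0.378969.
c = 2·atan2(√a, √(1−a)) = 1.32631 rad → d = 6371·c ≈ 8449.90 km.

8450 km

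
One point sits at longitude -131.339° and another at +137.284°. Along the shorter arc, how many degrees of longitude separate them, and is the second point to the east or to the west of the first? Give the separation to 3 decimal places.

91.377° west

Raw difference: 137.284 − -131.339 = 268.623°.
Normalise into (−180°, 180°]: 268.623° − 360° = -91.377°.
Negative ⇒ the second point lies to the west; separation 91.377°.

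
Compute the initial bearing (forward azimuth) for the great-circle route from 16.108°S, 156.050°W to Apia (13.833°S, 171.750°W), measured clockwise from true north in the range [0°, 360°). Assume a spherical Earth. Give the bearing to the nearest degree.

Δλ = -171.750 − -156.050 = -15.700°.
θ = atan2( sin Δλ · cos φ₂ , cos φ₁ · sin φ₂ − sin φ₁ · cos φ₂ · cos Δλ )
  = atan2(-0.26275, 0.02964) = -83.563° → normalised to [0°, 360°): 276.437°.

276°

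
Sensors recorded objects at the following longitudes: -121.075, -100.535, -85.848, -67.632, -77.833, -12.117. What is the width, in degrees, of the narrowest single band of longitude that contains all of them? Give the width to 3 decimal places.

108.958°

Sort the longitudes: -121.075°, -100.535°, -85.848°, -77.833°, -67.632°, -12.117°.
Eastward gaps between consecutive values (wrapping around): 20.540°, 14.687°, 8.015°, 10.201°, 55.515°, 251.042°.
Largest gap = 251.042° ⇒ minimal covering band is its complement: 360° − 251.042° = 108.958°.
Band runs from -121.075° eastward to -12.117°.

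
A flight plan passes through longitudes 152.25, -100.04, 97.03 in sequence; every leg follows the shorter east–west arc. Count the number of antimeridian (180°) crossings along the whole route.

Leg 1: +152.25° → -100.04°, shortest Δλ = 107.71° (east) — crosses 180°.
Leg 2: -100.04° → +97.03°, shortest Δλ = -162.93° (west) — crosses 180°.
Total crossings: 2.

2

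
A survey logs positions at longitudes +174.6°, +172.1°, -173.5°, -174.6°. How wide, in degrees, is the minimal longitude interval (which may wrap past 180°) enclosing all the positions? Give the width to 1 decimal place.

Sort the longitudes: -174.6°, -173.5°, +172.1°, +174.6°.
Eastward gaps between consecutive values (wrapping around): 1.1°, 345.6°, 2.5°, 10.8°.
Largest gap = 345.6° ⇒ minimal covering band is its complement: 360° − 345.6° = 14.4°.
Band runs from +172.1° eastward to -173.5°, crossing the antimeridian.

14.4°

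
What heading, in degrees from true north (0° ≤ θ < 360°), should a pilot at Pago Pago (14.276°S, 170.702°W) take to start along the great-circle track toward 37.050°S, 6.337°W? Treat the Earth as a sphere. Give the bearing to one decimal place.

164.5°

Δλ = -6.337 − -170.702 = 164.365°.
θ = atan2( sin Δλ · cos φ₂ , cos φ₁ · sin φ₂ − sin φ₁ · cos φ₂ · cos Δλ )
  = atan2(0.21510, -0.77343) = 164.458° → normalised to [0°, 360°): 164.458°.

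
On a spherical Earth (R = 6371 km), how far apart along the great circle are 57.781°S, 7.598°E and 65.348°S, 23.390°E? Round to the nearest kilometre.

Δλ = 23.390 − 7.598 = 15.792°.
Δφ = -65.348 − -57.781 = -7.567°.
a = sin²(Δφ/2) + cos φ₁ · cos φ₂ · sin²(Δλ/2) = 0.008551.
c = 2·atan2(√a, √(1−a)) = 0.18521 rad → d = 6371·c ≈ 1179.96 km.

1180 km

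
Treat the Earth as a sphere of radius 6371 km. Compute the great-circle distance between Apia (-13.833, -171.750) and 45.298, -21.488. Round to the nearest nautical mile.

8389 nmi

Δλ = -21.488 − -171.750 = 150.262°.
Δφ = 45.298 − -13.833 = 59.131°.
a = sin²(Δφ/2) + cos φ₁ · cos φ₂ · sin²(Δλ/2) = 0.881504.
c = 2·atan2(√a, √(1−a)) = 2.43875 rad → d = 6371·c ≈ 15537.27 km ≈ 8389.46 nmi.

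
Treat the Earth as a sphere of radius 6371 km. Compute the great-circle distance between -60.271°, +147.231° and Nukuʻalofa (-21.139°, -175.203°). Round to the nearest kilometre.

5245 km

Δλ = -175.203 − 147.231 = -322.434°; wrapped into (−180°, 180°]: 37.566°.
Δφ = -21.139 − -60.271 = 39.132°.
a = sin²(Δφ/2) + cos φ₁ · cos φ₂ · sin²(Δλ/2) = 0.160105.
c = 2·atan2(√a, √(1−a)) = 0.82332 rad → d = 6371·c ≈ 5245.38 km.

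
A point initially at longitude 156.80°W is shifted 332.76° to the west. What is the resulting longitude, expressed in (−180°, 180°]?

129.56°W

Start at -156.80°; shift −332.76° → -489.56°.
-489.56° lies outside (−180°, 180°]; add 360° → -129.56°.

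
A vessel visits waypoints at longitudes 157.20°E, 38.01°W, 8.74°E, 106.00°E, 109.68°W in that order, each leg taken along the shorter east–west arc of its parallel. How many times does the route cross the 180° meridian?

Leg 1: +157.20° → -38.01°, shortest Δλ = 164.79° (east) — crosses 180°.
Leg 2: -38.01° → +8.74°, shortest Δλ = 46.75° (east) — does not cross 180°.
Leg 3: +8.74° → +106.00°, shortest Δλ = 97.26° (east) — does not cross 180°.
Leg 4: +106.00° → -109.68°, shortest Δλ = 144.32° (east) — crosses 180°.
Total crossings: 2.

2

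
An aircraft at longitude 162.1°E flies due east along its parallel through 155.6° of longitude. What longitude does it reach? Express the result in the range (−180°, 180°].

42.3°W

Start at +162.1°; shift +155.6° → +317.7°.
+317.7° lies outside (−180°, 180°]; subtract 360° → -42.3°.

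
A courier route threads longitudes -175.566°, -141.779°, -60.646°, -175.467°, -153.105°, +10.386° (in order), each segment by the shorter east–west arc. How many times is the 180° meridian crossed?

Leg 1: -175.566° → -141.779°, shortest Δλ = 33.787° (east) — does not cross 180°.
Leg 2: -141.779° → -60.646°, shortest Δλ = 81.133° (east) — does not cross 180°.
Leg 3: -60.646° → -175.467°, shortest Δλ = -114.821° (west) — does not cross 180°.
Leg 4: -175.467° → -153.105°, shortest Δλ = 22.362° (east) — does not cross 180°.
Leg 5: -153.105° → +10.386°, shortest Δλ = 163.491° (east) — does not cross 180°.
Total crossings: 0.

0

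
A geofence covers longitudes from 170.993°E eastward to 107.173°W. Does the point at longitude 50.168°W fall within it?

Band width going east from +170.993° to -107.173°: ((-107.173 − 170.993) mod 360) = 81.834°.
Offset of -50.168° east of the west edge: ((-50.168 − 170.993) mod 360) = 138.839°.
138.839° > 81.834° ⇒ outside.

No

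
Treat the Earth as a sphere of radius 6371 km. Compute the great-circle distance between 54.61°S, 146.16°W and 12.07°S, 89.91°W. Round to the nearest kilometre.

Δλ = -89.91 − -146.16 = 56.25°.
Δφ = -12.07 − -54.61 = 42.54°.
a = sin²(Δφ/2) + cos φ₁ · cos φ₂ · sin²(Δλ/2) = 0.257445.
c = 2·atan2(√a, √(1−a)) = 1.06431 rad → d = 6371·c ≈ 6780.71 km.

6781 km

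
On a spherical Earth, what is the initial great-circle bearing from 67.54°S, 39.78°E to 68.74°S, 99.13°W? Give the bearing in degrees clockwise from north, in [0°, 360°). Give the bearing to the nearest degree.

201°

Δλ = -99.13 − 39.78 = -138.91°.
θ = atan2( sin Δλ · cos φ₂ , cos φ₁ · sin φ₂ − sin φ₁ · cos φ₂ · cos Δλ )
  = atan2(-0.23832, -0.60859) = -158.615° → normalised to [0°, 360°): 201.385°.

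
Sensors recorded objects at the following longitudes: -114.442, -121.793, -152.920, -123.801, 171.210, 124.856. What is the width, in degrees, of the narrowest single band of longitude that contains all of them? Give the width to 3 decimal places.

120.702°

Sort the longitudes: -152.920°, -123.801°, -121.793°, -114.442°, +124.856°, +171.210°.
Eastward gaps between consecutive values (wrapping around): 29.119°, 2.008°, 7.351°, 239.298°, 46.354°, 35.870°.
Largest gap = 239.298° ⇒ minimal covering band is its complement: 360° − 239.298° = 120.702°.
Band runs from +124.856° eastward to -114.442°, crossing the antimeridian.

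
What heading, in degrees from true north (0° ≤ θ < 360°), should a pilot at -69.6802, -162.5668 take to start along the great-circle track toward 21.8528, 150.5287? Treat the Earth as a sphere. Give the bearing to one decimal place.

Δλ = 150.5287 − -162.5668 = 313.0955°; wrapped into (−180°, 180°]: -46.9045°.
θ = atan2( sin Δλ · cos φ₂ , cos φ₁ · sin φ₂ − sin φ₁ · cos φ₂ · cos Δλ )
  = atan2(-0.67774, 0.72392) = -43.113° → normalised to [0°, 360°): 316.887°.

316.9°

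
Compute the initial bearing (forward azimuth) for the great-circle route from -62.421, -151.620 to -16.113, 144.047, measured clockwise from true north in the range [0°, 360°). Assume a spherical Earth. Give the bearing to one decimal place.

Δλ = 144.047 − -151.620 = 295.667°; wrapped into (−180°, 180°]: -64.333°.
θ = atan2( sin Δλ · cos φ₂ , cos φ₁ · sin φ₂ − sin φ₁ · cos φ₂ · cos Δλ )
  = atan2(-0.86592, 0.24035) = -74.487° → normalised to [0°, 360°): 285.513°.

285.5°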